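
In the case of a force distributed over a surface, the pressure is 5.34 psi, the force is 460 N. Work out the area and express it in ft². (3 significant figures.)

0.134 ft²

Rearranging P = F/A for A: A = F/P.
P = 5.34 psi = 36818 Pa; F = 460 N.
A = 0.01249 m²
0.01249 m² × (1 ft² / 0.09290 m²) = 0.1345 ft²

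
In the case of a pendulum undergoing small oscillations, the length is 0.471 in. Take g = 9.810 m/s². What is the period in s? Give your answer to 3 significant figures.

0.219 s

T is given directly by: T = 2π√(L/g).
L = 0.471 in = 0.01196 m; g = 9.810 m/s².
T = 0.2194 s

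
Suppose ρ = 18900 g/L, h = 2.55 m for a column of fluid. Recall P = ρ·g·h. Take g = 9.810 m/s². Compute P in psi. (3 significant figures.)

68.6 psi

Directly: P = ρgh.
ρ = 18900 g/L = 18900 kg/m³; h = 2.55 m; g = 9.810 m/s².
P = 4.728×10^5 Pa
4.728×10^5 Pa × (1 psi / 6895 Pa) = 68.57 psi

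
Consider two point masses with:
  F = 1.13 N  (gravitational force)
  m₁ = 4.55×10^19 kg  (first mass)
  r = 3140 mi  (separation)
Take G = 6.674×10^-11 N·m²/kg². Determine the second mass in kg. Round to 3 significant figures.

9500 kg

Solving F = G·m₁·m₂/r² for m₂: m₂ = F·r²/(G·m₁).
F = 1.13 N; m₁ = 4.55×10^19 kg; r = 3140 mi = 5.053×10^6 m; G = 6.674×10^-11 N·m²/kg².
m₂ = 9503 kg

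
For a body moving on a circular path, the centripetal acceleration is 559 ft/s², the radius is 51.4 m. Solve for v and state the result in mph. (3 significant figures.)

Solving a = v²/r for v: v = √(a·r).
a = 559 ft/s² = 170.4 m/s²; r = 51.4 m.
v = 93.58 m/s
93.58 m/s × (1 mph / 0.4470 m/s) = 209.3 mph

209 mph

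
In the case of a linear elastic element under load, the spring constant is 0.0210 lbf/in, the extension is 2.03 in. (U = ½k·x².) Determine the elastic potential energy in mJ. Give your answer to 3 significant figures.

4.89 mJ

Directly: U = ½kx².
k = 0.0210 lbf/in = 3.678 N/m; x = 2.03 in = 0.05156 m.
U = 0.004889 J
0.004889 J × (1 mJ / 0.001000 J) = 4.889 mJ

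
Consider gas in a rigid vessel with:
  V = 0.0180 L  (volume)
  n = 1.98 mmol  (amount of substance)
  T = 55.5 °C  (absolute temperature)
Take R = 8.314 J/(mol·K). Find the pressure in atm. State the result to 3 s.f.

From the ideal-gas law: P = nRT/V.
V = 0.0180 L = 1.800×10^-5 m³; n = 1.98 mmol = 0.001980 mol; T = 55.5 °C = 328.6 K; R = 8.314 J/(mol·K).
P = 3.006×10^5 Pa  (the unit combination reduces to kg/(m·s²) = Pa)
3.006×10^5 Pa × (1 atm / 1.013×10^5 Pa) = 2.966 atm

2.97 atm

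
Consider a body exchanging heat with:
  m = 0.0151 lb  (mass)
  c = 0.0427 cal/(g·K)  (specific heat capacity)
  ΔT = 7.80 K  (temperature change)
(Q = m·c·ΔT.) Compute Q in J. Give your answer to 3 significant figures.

Directly: Q = mcΔT.
m = 0.0151 lb = 0.006849 kg; c = 0.0427 cal/(g·K) = 178.7 J/(kg·K); ΔT = 7.80 K.
Q = 9.545 J  (the unit combination reduces to kg·m²/s² = J)

9.54 J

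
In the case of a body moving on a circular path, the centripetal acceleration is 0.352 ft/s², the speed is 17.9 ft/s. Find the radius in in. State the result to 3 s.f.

10900 in

Solving a = v²/r for r: r = v²/a.
a = 0.352 ft/s² = 0.1073 m/s²; v = 17.9 ft/s = 5.456 m/s.
r = 277.4 m
277.4 m × (1 in / 0.02540 m) = 10923 in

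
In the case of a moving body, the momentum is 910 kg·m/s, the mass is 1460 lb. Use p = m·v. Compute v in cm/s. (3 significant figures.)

Solving p = m·v for v: v = p/m.
p = 910 kg·m/s; m = 1460 lb = 662.2 kg.
v = 1.374 m/s
1.374 m/s × (1 cm/s / 0.01000 m/s) = 137.4 cm/s

137 cm/s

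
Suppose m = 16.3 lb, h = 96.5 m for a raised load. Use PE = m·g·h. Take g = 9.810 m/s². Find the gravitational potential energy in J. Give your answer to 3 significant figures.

PE is given directly by: PE = mgh.
m = 16.3 lb = 7.394 kg; h = 96.5 m; g = 9.810 m/s².
PE = 6999 J

7000 J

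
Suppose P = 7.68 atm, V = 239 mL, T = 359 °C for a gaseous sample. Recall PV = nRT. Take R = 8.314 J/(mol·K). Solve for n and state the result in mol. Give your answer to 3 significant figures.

From the ideal-gas law: n = PV/(RT).
P = 7.68 atm = 7.782×10^5 Pa; V = 239 mL = 2.390×10^-4 m³; T = 359 °C = 632.1 K; R = 8.314 J/(mol·K).
n = 0.03539 mol

0.0354 mol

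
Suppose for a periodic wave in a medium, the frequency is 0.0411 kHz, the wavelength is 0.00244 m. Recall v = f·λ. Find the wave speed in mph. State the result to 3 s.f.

v is given directly by: v = fλ.
f = 0.0411 kHz = 41.10 Hz; λ = 0.00244 m.
v = 0.1003 m/s
0.1003 m/s × (1 mph / 0.4470 m/s) = 0.2243 mph

0.224 mph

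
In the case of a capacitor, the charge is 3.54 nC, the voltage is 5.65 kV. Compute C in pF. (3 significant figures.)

0.627 pF

C is given directly by: C = Q/V.
Q = 3.54 nC = 3.540×10^-9 C; V = 5.65 kV = 5650 V.
C = 6.265×10^-13 F
6.265×10^-13 F × (1 pF / 1.000×10^-12 F) = 0.6265 pF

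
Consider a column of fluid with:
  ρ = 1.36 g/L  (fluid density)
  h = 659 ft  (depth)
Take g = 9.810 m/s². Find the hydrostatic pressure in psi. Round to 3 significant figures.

P is given directly by: P = ρgh.
ρ = 1.36 g/L = 1.360 kg/m³; h = 659 ft = 200.9 m; g = 9.810 m/s².
P = 2680 Pa
2680 Pa × (1 psi / 6895 Pa) = 0.3887 psi

0.389 psi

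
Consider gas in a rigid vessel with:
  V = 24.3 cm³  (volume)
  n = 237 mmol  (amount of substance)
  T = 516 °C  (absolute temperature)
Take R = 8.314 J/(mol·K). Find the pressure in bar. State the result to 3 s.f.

From the ideal-gas law: P = nRT/V.
V = 24.3 cm³ = 2.430×10^-5 m³; n = 237 mmol = 0.2370 mol; T = 516 °C = 789.1 K; R = 8.314 J/(mol·K).
P = 6.399×10^7 Pa
6.399×10^7 Pa × (1 bar / 1.000×10^5 Pa) = 639.9 bar

640 bar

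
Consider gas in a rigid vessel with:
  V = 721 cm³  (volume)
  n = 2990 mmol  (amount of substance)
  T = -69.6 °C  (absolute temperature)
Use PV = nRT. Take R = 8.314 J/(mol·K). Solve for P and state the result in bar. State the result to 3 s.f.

70.2 bar

Directly: P = nRT/V.
V = 721 cm³ = 7.210×10^-4 m³; n = 2990 mmol = 2.990 mol; T = -69.6 °C = 203.5 K; R = 8.314 J/(mol·K).
P = 7.018×10^6 Pa  (the unit combination reduces to kg/(m·s²) = Pa)
7.018×10^6 Pa × (1 bar / 1.000×10^5 Pa) = 70.18 bar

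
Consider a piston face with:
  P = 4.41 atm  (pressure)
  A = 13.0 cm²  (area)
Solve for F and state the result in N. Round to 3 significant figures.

Solving P = F/A for F: F = P·A.
P = 4.41 atm = 4.468×10^5 Pa; A = 13.0 cm² = 0.001300 m².
F = 580.9 N  (the unit combination reduces to kg·m/s² = N)

581 N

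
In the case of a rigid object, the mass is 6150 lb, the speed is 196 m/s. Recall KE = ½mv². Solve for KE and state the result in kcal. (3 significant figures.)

Directly: KE = ½mv².
m = 6150 lb = 2790 kg; v = 196 m/s.
KE = 5.358×10^7 J  (the unit combination reduces to kg·m²/s² = J)
5.358×10^7 J × (1 kcal / 4184 J) = 12807 kcal

12800 kcal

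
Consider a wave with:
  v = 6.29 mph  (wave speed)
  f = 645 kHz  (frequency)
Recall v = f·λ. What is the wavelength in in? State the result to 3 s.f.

1.72×10^-4 in

Rearranging: λ = v/f.
v = 6.29 mph = 2.812 m/s; f = 645 kHz = 6.450×10^5 Hz.
λ = 4.360×10^-6 m
4.360×10^-6 m × (1 in / 0.02540 m) = 1.716×10^-4 in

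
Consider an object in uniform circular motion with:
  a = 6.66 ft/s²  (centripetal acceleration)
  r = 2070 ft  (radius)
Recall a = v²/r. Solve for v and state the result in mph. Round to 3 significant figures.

80.1 mph

Rearranging: v = √(a·r).
a = 6.66 ft/s² = 2.030 m/s²; r = 2070 ft = 630.9 m.
v = 35.79 m/s
35.79 m/s × (1 mph / 0.4470 m/s) = 80.06 mph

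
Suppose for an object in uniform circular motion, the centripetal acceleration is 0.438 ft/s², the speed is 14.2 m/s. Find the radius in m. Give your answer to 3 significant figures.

1510 m

Rearranging a = v²/r for r: r = v²/a.
a = 0.438 ft/s² = 0.1335 m/s²; v = 14.2 m/s.
r = 1510 m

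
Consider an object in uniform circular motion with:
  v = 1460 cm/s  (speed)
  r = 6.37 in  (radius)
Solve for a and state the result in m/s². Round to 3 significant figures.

1320 m/s²

Directly: a = v²/r.
v = 1460 cm/s = 14.60 m/s; r = 6.37 in = 0.1618 m.
a = 1317 m/s²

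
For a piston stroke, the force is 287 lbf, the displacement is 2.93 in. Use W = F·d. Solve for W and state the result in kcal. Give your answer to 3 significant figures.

0.0227 kcal

Directly: W = F·d.
F = 287 lbf = 1277 N; d = 2.93 in = 0.07442 m.
W = 95.01 J
95.01 J × (1 kcal / 4184 J) = 0.02271 kcal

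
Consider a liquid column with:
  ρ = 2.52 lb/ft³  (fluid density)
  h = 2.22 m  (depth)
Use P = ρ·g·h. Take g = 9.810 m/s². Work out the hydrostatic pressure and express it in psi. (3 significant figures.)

P is given directly by: P = ρgh.
ρ = 2.52 lb/ft³ = 40.37 kg/m³; h = 2.22 m; g = 9.810 m/s².
P = 879.1 Pa
879.1 Pa × (1 psi / 6895 Pa) = 0.1275 psi

0.128 psi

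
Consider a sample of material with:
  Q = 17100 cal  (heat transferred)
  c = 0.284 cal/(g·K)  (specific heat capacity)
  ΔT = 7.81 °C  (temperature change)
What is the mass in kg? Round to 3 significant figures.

7.71 kg

Solving Q = m·c·ΔT for m: m = Q/(c·ΔT).
Q = 17100 cal = 71546 J; c = 0.284 cal/(g·K) = 1188 J/(kg·K); ΔT = 7.81 °C = 7.810 K.
m = 7.710 kg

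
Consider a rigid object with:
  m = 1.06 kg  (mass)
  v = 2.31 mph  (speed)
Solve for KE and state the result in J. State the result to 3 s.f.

Directly: KE = ½mv².
m = 1.06 kg; v = 2.31 mph = 1.033 m/s.
KE = 0.5652 J

0.565 J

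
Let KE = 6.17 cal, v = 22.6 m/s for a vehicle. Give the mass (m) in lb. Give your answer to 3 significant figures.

0.223 lb

Solving KE = ½mv² for m: m = 2·KE/v².
KE = 6.17 cal = 25.82 J; v = 22.6 m/s.
m = 0.1011 kg
0.1011 kg × (1 lb / 0.4536 kg) = 0.2229 lb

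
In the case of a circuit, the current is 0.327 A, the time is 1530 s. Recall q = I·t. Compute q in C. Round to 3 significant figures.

500 C

q is given directly by: q = It.
I = 0.327 A; t = 1530 s.
q = 500.3 C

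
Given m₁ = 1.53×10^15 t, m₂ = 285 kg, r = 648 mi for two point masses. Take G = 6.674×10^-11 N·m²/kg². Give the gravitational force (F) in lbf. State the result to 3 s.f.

0.00602 lbf

From Newton's law of gravitation: F = Gm₁m₂/r².
m₁ = 1.53×10^15 t = 1.530×10^18 kg; m₂ = 285 kg; r = 648 mi = 1.043×10^6 m; G = 6.674×10^-11 N·m²/kg².
F = 0.02676 N  (the unit combination reduces to kg·m/s² = N)
0.02676 N × (1 lbf / 4.448 N) = 0.006016 lbf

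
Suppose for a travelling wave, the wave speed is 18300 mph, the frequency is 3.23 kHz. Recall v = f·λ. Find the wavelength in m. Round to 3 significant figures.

2.53 m

Solving v = f·λ for λ: λ = v/f.
v = 18300 mph = 8181 m/s; f = 3.23 kHz = 3230 Hz.
λ = 2.533 m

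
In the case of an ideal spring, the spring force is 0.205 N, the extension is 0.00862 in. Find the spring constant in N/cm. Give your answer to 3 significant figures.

9.36 N/cm

Rearranging F = k·x for k: k = F/x.
F = 0.205 N; x = 0.00862 in = 2.189×10^-4 m.
k = 936.3 N/m
936.3 N/m × (1 N/cm / 100.0 N/m) = 9.363 N/cm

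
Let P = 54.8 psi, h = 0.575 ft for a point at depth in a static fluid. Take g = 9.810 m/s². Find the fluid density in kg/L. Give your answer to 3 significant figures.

220 kg/L

Rearranging P = ρ·g·h for ρ: ρ = P/(g·h).
P = 54.8 psi = 3.778×10^5 Pa; h = 0.575 ft = 0.1753 m; g = 9.810 m/s².
ρ = 2.198×10^5 kg/m³
2.198×10^5 kg/m³ × (1 kg/L / 1000 kg/m³) = 219.8 kg/L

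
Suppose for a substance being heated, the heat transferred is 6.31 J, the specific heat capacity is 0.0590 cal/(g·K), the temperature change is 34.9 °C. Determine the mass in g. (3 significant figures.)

Rearranging: m = Q/(c·ΔT).
Q = 6.31 J; c = 0.0590 cal/(g·K) = 246.9 J/(kg·K); ΔT = 34.9 °C = 34.90 K.
m = 7.324×10^-4 kg
7.324×10^-4 kg × (1 g / 0.001000 kg) = 0.7324 g

0.732 g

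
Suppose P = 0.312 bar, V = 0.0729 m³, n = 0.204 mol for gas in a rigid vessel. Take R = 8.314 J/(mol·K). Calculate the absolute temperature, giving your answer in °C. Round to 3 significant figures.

1070 °C

From the ideal-gas law: T = PV/(nR).
P = 0.312 bar = 31200 Pa; V = 0.0729 m³; n = 0.204 mol; R = 8.314 J/(mol·K).
T = 1341 K
1341 K − 273.15 = 1068 °C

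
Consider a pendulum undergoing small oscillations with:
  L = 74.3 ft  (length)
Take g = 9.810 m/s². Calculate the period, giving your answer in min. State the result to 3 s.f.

T is given directly by: T = 2π√(L/g).
L = 74.3 ft = 22.65 m; g = 9.810 m/s².
T = 9.547 s
9.547 s × (1 min / 60.00 s) = 0.1591 min

0.159 min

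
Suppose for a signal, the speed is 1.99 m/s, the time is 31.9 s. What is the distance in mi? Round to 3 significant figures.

0.0394 mi

Rearranging: d = v·t.
v = 1.99 m/s; t = 31.9 s.
d = 63.48 m
63.48 m × (1 mi / 1609 m) = 0.03945 mi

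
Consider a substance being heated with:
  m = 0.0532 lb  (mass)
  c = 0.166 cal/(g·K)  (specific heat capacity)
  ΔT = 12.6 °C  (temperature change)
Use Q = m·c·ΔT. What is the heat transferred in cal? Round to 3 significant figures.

50.5 cal

Q is given directly by: Q = mcΔT.
m = 0.0532 lb = 0.02413 kg; c = 0.166 cal/(g·K) = 694.5 J/(kg·K); ΔT = 12.6 °C = 12.60 K.
Q = 211.2 J
211.2 J × (1 cal / 4.184 J) = 50.47 cal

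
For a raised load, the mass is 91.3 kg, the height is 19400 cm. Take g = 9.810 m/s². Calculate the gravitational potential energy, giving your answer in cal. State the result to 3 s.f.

41500 cal

PE is given directly by: PE = mgh.
m = 91.3 kg; h = 19400 cm = 194.0 m; g = 9.810 m/s².
PE = 1.738×10^5 J
1.738×10^5 J × (1 cal / 4.184 J) = 41529 cal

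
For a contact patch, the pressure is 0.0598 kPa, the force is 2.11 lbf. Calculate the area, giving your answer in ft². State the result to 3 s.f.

Rearranging: A = F/P.
P = 0.0598 kPa = 59.80 Pa; F = 2.11 lbf = 9.386 N.
A = 0.1570 m²
0.1570 m² × (1 ft² / 0.09290 m²) = 1.689 ft²

1.69 ft²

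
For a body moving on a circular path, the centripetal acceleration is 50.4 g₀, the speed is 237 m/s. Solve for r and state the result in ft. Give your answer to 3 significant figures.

373 ft

Rearranging: r = v²/a.
a = 50.4 g₀ = 494.3 m/s²; v = 237 m/s.
r = 113.6 m
113.6 m × (1 ft / 0.3048 m) = 372.8 ft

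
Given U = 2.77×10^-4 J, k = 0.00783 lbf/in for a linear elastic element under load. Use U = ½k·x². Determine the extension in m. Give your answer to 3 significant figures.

Rearranging: x = √(2U/k).
U = 2.77×10^-4 J; k = 0.00783 lbf/in = 1.371 N/m.
x = 0.02010 m

0.0201 m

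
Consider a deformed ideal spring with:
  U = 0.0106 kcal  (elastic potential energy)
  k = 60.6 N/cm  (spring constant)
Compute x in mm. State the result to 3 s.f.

Rearranging U = ½k·x² for x: x = √(2U/k).
U = 0.0106 kcal = 44.35 J; k = 60.6 N/cm = 6060 N/m.
x = 0.1210 m
0.1210 m × (1 mm / 0.001000 m) = 121.0 mm

121 mm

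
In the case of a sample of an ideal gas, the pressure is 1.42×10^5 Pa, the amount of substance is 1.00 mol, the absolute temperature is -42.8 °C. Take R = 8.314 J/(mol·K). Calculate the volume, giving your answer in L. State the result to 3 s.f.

Rearranging: V = nRT/P.
P = 1.42×10^5 Pa; n = 1.00 mol; T = -42.8 °C = 230.3 K; R = 8.314 J/(mol·K).
V = 0.01349 m³
0.01349 m³ × (1 L / 0.001000 m³) = 13.49 L

13.5 L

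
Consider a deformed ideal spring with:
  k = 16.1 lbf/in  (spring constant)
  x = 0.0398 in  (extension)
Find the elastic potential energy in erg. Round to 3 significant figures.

Directly: U = ½kx².
k = 16.1 lbf/in = 2820 N/m; x = 0.0398 in = 0.001011 m.
U = 0.001441 J  (the unit combination reduces to kg·m²/s² = J)
0.001441 J × (1 erg / 1.000×10^-7 J) = 14407 erg

14400 erg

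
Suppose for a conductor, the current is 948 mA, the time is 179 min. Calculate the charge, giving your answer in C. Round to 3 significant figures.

q is given directly by: q = It.
I = 948 mA = 0.9480 A; t = 179 min = 10740 s.
q = 10182 C  (the unit combination reduces to A·s = C)

10200 C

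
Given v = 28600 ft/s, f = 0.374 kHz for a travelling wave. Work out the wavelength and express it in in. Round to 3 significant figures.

Rearranging: λ = v/f.
v = 28600 ft/s = 8717 m/s; f = 0.374 kHz = 374.0 Hz.
λ = 23.31 m
23.31 m × (1 in / 0.02540 m) = 917.6 in

918 in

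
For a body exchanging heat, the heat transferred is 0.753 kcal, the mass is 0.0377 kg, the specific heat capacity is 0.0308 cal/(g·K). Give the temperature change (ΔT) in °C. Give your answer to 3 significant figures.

Rearranging Q = m·c·ΔT for ΔT: ΔT = Q/(m·c).
Q = 0.753 kcal = 3151 J; m = 0.0377 kg; c = 0.0308 cal/(g·K) = 128.9 J/(kg·K).
ΔT = 648.5 K
Since 1 °C = 1 K, 648.5 °C.

648 °C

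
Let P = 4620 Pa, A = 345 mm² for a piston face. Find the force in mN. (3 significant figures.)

1590 mN

Rearranging P = F/A for F: F = P·A.
P = 4620 Pa; A = 345 mm² = 3.450×10^-4 m².
F = 1.594 N  (the unit combination reduces to kg·m/s² = N)
1.594 N × (1 mN / 0.001000 N) = 1594 mN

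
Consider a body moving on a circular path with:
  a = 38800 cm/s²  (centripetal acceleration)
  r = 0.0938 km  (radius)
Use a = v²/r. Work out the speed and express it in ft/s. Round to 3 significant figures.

Rearranging: v = √(a·r).
a = 38800 cm/s² = 388.0 m/s²; r = 0.0938 km = 93.80 m.
v = 190.8 m/s
190.8 m/s × (1 ft/s / 0.3048 m/s) = 625.9 ft/s

626 ft/s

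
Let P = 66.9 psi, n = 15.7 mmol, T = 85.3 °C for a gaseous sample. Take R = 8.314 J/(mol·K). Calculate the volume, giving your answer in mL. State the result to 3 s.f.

From the ideal-gas law: V = nRT/P.
P = 66.9 psi = 4.613×10^5 Pa; n = 15.7 mmol = 0.01570 mol; T = 85.3 °C = 358.4 K; R = 8.314 J/(mol·K).
V = 1.014×10^-4 m³
1.014×10^-4 m³ × (1 mL / 1.000×10^-6 m³) = 101.4 mL

101 mL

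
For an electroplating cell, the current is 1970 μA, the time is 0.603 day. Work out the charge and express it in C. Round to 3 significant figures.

q is given directly by: q = It.
I = 1970 μA = 0.001970 A; t = 0.603 day = 52099 s.
q = 102.6 C  (the unit combination reduces to A·s = C)

103 C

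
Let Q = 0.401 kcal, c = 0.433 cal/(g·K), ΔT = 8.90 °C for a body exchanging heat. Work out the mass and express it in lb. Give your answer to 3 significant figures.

0.229 lb

Rearranging: m = Q/(c·ΔT).
Q = 0.401 kcal = 1678 J; c = 0.433 cal/(g·K) = 1812 J/(kg·K); ΔT = 8.90 °C = 8.900 K.
m = 0.1041 kg
0.1041 kg × (1 lb / 0.4536 kg) = 0.2294 lb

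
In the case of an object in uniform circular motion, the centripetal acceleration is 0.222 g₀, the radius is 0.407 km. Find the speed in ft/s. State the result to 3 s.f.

Rearranging a = v²/r for v: v = √(a·r).
a = 0.222 g₀ = 2.177 m/s²; r = 0.407 km = 407.0 m.
v = 29.77 m/s
29.77 m/s × (1 ft/s / 0.3048 m/s) = 97.66 ft/s

97.7 ft/s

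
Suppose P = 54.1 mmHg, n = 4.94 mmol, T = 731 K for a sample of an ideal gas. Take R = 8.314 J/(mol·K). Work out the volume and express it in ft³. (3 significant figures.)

From the ideal-gas law: V = nRT/P.
P = 54.1 mmHg = 7213 Pa; n = 4.94 mmol = 0.004940 mol; T = 731 K; R = 8.314 J/(mol·K).
V = 0.004163 m³
0.004163 m³ × (1 ft³ / 0.02832 m³) = 0.1470 ft³

0.147 ft³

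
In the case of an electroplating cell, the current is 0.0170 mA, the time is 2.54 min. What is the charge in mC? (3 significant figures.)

Directly: q = It.
I = 0.0170 mA = 1.700×10^-5 A; t = 2.54 min = 152.4 s.
q = 0.002591 C
0.002591 C × (1 mC / 0.001000 C) = 2.591 mC

2.59 mC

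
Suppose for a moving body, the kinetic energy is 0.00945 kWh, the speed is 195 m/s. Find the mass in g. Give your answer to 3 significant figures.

1790 g

Rearranging KE = ½mv² for m: m = 2·KE/v².
KE = 0.00945 kWh = 34020 J; v = 195 m/s.
m = 1.789 kg
1.789 kg × (1 g / 0.001000 kg) = 1789 g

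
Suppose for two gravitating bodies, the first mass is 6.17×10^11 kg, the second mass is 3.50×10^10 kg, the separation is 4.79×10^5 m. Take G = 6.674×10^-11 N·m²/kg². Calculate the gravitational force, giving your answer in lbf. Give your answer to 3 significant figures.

1.41 lbf

From Newton's law of gravitation: F = Gm₁m₂/r².
m₁ = 6.17×10^11 kg; m₂ = 3.50×10^10 kg; r = 4.79×10^5 m; G = 6.674×10^-11 N·m²/kg².
F = 6.282 N  (the unit combination reduces to kg·m/s² = N)
6.282 N × (1 lbf / 4.448 N) = 1.412 lbf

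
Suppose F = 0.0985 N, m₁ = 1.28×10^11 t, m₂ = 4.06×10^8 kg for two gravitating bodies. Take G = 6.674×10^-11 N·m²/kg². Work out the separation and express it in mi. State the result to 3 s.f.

Solving F = G·m₁·m₂/r² for r: r = √(G·m₁m₂/F).
F = 0.0985 N; m₁ = 1.28×10^11 t = 1.280×10^14 kg; m₂ = 4.06×10^8 kg; G = 6.674×10^-11 N·m²/kg².
r = 5.934×10^6 m
5.934×10^6 m × (1 mi / 1609 m) = 3687 mi

3690 mi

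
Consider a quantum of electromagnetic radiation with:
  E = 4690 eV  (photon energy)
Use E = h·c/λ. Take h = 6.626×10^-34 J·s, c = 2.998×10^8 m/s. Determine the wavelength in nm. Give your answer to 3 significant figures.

Solving E = h·c/λ for λ: λ = hc/E.
E = 4690 eV = 7.514×10^-16 J; h = 6.626×10^-34 J·s; c = 2.998×10^8 m/s.
λ = 2.644×10^-10 m
2.644×10^-10 m × (1 nm / 1.000×10^-9 m) = 0.2644 nm

0.264 nm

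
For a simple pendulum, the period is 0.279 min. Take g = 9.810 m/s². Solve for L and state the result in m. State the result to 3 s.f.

69.6 m

Rearranging: L = g·(T/2π)².
T = 0.279 min = 16.74 s; g = 9.810 m/s².
L = 69.63 m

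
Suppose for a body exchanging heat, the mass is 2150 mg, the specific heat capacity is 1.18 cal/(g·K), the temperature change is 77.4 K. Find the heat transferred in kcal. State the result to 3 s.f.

0.196 kcal

Directly: Q = mcΔT.
m = 2150 mg = 0.002150 kg; c = 1.18 cal/(g·K) = 4937 J/(kg·K); ΔT = 77.4 K.
Q = 821.6 J  (the unit combination reduces to kg·m²/s² = J)
821.6 J × (1 kcal / 4184 J) = 0.1964 kcal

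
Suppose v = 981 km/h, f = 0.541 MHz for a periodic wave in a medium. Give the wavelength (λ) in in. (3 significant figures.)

0.0198 in

Rearranging v = f·λ for λ: λ = v/f.
v = 981 km/h = 272.5 m/s; f = 0.541 MHz = 5.410×10^5 Hz.
λ = 5.037×10^-4 m
5.037×10^-4 m × (1 in / 0.02540 m) = 0.01983 in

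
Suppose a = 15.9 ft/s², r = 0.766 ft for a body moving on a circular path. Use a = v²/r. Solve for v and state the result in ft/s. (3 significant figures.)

3.49 ft/s

Solving a = v²/r for v: v = √(a·r).
a = 15.9 ft/s² = 4.846 m/s²; r = 0.766 ft = 0.2335 m.
v = 1.064 m/s
1.064 m/s × (1 ft/s / 0.3048 m/s) = 3.490 ft/s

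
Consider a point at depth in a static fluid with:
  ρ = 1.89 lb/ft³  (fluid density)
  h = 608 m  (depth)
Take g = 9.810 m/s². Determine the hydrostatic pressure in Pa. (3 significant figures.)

P is given directly by: P = ρgh.
ρ = 1.89 lb/ft³ = 30.27 kg/m³; h = 608 m; g = 9.810 m/s².
P = 1.806×10^5 Pa  (the unit combination reduces to kg/(m·s²) = Pa)

1.81×10^5 Pa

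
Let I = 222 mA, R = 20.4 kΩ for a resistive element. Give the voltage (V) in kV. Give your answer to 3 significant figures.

From Ohm's law: V = IR.
I = 222 mA = 0.2220 A; R = 20.4 kΩ = 20400 Ω.
V = 4529 V  (the unit combination reduces to kg·m²/(A·s³) = V)
4529 V × (1 kV / 1000 V) = 4.529 kV

4.53 kV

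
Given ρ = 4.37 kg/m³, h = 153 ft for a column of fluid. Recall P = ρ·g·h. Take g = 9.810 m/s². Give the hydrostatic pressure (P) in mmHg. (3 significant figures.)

15.0 mmHg

P is given directly by: P = ρgh.
ρ = 4.37 kg/m³; h = 153 ft = 46.63 m; g = 9.810 m/s².
P = 1999 Pa  (the unit combination reduces to kg/(m·s²) = Pa)
1999 Pa × (1 mmHg / 133.3 Pa) = 15.00 mmHg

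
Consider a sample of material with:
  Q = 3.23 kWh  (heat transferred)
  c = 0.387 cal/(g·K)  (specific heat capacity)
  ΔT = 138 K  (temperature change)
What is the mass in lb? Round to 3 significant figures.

115 lb

Rearranging Q = m·c·ΔT for m: m = Q/(c·ΔT).
Q = 3.23 kWh = 1.163×10^7 J; c = 0.387 cal/(g·K) = 1619 J/(kg·K); ΔT = 138 K.
m = 52.04 kg
52.04 kg × (1 lb / 0.4536 kg) = 114.7 lb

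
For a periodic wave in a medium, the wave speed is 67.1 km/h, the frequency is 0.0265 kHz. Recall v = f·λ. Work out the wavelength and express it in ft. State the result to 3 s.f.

Rearranging v = f·λ for λ: λ = v/f.
v = 67.1 km/h = 18.64 m/s; f = 0.0265 kHz = 26.50 Hz.
λ = 0.7034 m
0.7034 m × (1 ft / 0.3048 m) = 2.308 ft

2.31 ft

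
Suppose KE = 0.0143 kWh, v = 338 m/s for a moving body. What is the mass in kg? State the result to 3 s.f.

0.901 kg

Rearranging KE = ½mv² for m: m = 2·KE/v².
KE = 0.0143 kWh = 51480 J; v = 338 m/s.
m = 0.9012 kg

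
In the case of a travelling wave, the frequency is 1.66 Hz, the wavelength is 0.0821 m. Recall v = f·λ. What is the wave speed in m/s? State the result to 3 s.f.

v is given directly by: v = fλ.
f = 1.66 Hz; λ = 0.0821 m.
v = 0.1363 m/s

0.136 m/s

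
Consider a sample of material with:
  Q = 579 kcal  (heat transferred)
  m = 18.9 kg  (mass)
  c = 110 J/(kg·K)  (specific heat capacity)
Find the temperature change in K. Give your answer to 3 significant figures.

Rearranging Q = m·c·ΔT for ΔT: ΔT = Q/(m·c).
Q = 579 kcal = 2.423×10^6 J; m = 18.9 kg; c = 110 J/(kg·K).
ΔT = 1165 K

1170 K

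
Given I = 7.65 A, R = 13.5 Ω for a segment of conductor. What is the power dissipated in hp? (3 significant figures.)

P is given directly by: P = I²R.
I = 7.65 A; R = 13.5 Ω.
P = 790.1 W
790.1 W × (1 hp / 745.7 W) = 1.059 hp

1.06 hp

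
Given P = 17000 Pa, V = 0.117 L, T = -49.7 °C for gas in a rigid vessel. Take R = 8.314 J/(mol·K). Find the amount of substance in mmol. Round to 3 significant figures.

1.07 mmol

From the ideal-gas law: n = PV/(RT).
P = 17000 Pa; V = 0.117 L = 1.170×10^-4 m³; T = -49.7 °C = 223.4 K; R = 8.314 J/(mol·K).
n = 0.001071 mol
0.001071 mol × (1 mmol / 0.001000 mol) = 1.071 mmol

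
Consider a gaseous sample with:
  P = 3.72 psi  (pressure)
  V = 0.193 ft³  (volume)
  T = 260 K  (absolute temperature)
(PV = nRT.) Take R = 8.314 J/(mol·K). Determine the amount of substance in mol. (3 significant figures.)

Solving PV = nRT for n: n = PV/(RT).
P = 3.72 psi = 25648 Pa; V = 0.193 ft³ = 0.005465 m³; T = 260 K; R = 8.314 J/(mol·K).
n = 0.06485 mol

0.0648 mol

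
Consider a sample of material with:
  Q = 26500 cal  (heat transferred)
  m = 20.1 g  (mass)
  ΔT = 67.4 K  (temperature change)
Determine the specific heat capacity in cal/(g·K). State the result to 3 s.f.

Rearranging Q = m·c·ΔT for c: c = Q/(m·ΔT).
Q = 26500 cal = 1.109×10^5 J; m = 20.1 g = 0.02010 kg; ΔT = 67.4 K.
c = 81843 J/(kg·K)
81843 J/(kg·K) × (1 cal/(g·K) / 4184 J/(kg·K)) = 19.56 cal/(g·K)

19.6 cal/(g·K)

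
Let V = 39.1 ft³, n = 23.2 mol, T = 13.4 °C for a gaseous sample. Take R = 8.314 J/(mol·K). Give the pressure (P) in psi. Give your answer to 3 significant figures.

From the ideal-gas law: P = nRT/V.
V = 39.1 ft³ = 1.107 m³; n = 23.2 mol; T = 13.4 °C = 286.5 K; R = 8.314 J/(mol·K).
P = 49920 Pa  (the unit combination reduces to kg/(m·s²) = Pa)
49920 Pa × (1 psi / 6895 Pa) = 7.240 psi

7.24 psi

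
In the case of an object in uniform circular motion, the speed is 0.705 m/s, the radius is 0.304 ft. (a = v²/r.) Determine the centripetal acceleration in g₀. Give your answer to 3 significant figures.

0.547 g₀

a is given directly by: a = v²/r.
v = 0.705 m/s; r = 0.304 ft = 0.09266 m.
a = 5.364 m/s²
5.364 m/s² × (1 g₀ / 9.807 m/s²) = 0.5470 g₀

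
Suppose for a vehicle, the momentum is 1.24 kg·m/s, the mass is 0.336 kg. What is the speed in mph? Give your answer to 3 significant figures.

Rearranging: v = p/m.
p = 1.24 kg·m/s; m = 0.336 kg.
v = 3.690 m/s
3.690 m/s × (1 mph / 0.4470 m/s) = 8.255 mph

8.26 mph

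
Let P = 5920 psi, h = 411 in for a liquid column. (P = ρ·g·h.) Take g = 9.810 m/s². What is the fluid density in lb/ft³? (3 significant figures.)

Rearranging: ρ = P/(g·h).
P = 5920 psi = 4.082×10^7 Pa; h = 411 in = 10.44 m; g = 9.810 m/s².
ρ = 3.986×10^5 kg/m³
3.986×10^5 kg/m³ × (1 lb/ft³ / 16.02 kg/m³) = 24881 lb/ft³

24900 lb/ft³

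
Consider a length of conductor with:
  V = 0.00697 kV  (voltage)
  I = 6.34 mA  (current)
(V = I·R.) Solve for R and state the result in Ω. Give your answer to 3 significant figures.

1100 Ω

From Ohm's law: R = V/I.
V = 0.00697 kV = 6.970 V; I = 6.34 mA = 0.006340 A.
R = 1099 Ω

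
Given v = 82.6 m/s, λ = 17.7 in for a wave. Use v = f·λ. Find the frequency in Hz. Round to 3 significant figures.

184 Hz

Solving v = f·λ for f: f = v/λ.
v = 82.6 m/s; λ = 17.7 in = 0.4496 m.
f = 183.7 Hz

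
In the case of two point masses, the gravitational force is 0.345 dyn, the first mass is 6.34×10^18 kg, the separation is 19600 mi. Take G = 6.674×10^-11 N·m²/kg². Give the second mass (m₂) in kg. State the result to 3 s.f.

8.11 kg

From Newton's law of gravitation: m₂ = F·r²/(G·m₁).
F = 0.345 dyn = 3.450×10^-6 N; m₁ = 6.34×10^18 kg; r = 19600 mi = 3.154×10^7 m; G = 6.674×10^-11 N·m²/kg².
m₂ = 8.112 kg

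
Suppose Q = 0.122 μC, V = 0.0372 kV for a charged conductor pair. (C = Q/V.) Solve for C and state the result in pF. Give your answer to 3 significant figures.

3280 pF

C is given directly by: C = Q/V.
Q = 0.122 μC = 1.220×10^-7 C; V = 0.0372 kV = 37.20 V.
C = 3.280×10^-9 F
3.280×10^-9 F × (1 pF / 1.000×10^-12 F) = 3280 pF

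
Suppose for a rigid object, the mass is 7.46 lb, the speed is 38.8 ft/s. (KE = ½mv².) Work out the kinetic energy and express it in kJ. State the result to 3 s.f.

0.237 kJ

Directly: KE = ½mv².
m = 7.46 lb = 3.384 kg; v = 38.8 ft/s = 11.83 m/s.
KE = 236.6 J
236.6 J × (1 kJ / 1000 J) = 0.2366 kJ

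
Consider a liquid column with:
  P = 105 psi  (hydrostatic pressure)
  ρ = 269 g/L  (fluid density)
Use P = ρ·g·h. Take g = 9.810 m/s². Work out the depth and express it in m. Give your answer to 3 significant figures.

Solving P = ρ·g·h for h: h = P/(ρ·g).
P = 105 psi = 7.239×10^5 Pa; ρ = 269 g/L = 269.0 kg/m³; g = 9.810 m/s².
h = 274.3 m

274 m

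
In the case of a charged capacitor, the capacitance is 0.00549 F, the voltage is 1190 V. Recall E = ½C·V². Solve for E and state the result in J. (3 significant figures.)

3890 J

Directly: E = ½CV².
C = 0.00549 F; V = 1190 V.
E = 3887 J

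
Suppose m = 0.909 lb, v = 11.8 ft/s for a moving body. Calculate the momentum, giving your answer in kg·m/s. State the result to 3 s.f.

Directly: p = mv.
m = 0.909 lb = 0.4123 kg; v = 11.8 ft/s = 3.597 m/s.
p = 1.483 kg·m/s  (the unit combination reduces to kg·m/s = kg·m/s)

1.48 kg·m/s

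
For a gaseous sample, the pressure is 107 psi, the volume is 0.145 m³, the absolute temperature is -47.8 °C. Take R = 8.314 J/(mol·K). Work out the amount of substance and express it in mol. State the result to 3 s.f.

Solving PV = nRT for n: n = PV/(RT).
P = 107 psi = 7.377×10^5 Pa; V = 0.145 m³; T = -47.8 °C = 225.3 K; R = 8.314 J/(mol·K).
n = 57.10 mol

57.1 mol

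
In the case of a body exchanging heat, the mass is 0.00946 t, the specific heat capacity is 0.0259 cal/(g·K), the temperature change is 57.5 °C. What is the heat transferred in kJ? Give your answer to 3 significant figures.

Q is given directly by: Q = mcΔT.
m = 0.00946 t = 9.460 kg; c = 0.0259 cal/(g·K) = 108.4 J/(kg·K); ΔT = 57.5 °C = 57.50 K.
Q = 58945 J  (the unit combination reduces to kg·m²/s² = J)
58945 J × (1 kJ / 1000 J) = 58.95 kJ

58.9 kJ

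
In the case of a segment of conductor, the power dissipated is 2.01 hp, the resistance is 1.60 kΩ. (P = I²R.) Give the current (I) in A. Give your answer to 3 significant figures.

Solving P = I²R for I: I = √(P/R).
P = 2.01 hp = 1499 W; R = 1.60 kΩ = 1600 Ω.
I = 0.9679 A

0.968 A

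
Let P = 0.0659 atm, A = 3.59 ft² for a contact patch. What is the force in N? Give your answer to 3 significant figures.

2230 N

Rearranging P = F/A for F: F = P·A.
P = 0.0659 atm = 6677 Pa; A = 3.59 ft² = 0.3335 m².
F = 2227 N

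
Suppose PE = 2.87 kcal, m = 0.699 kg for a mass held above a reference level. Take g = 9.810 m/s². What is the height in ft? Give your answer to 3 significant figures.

Rearranging PE = m·g·h for h: h = PE/(m·g).
PE = 2.87 kcal = 12008 J; m = 0.699 kg; g = 9.810 m/s².
h = 1751 m
1751 m × (1 ft / 0.3048 m) = 5745 ft

5750 ft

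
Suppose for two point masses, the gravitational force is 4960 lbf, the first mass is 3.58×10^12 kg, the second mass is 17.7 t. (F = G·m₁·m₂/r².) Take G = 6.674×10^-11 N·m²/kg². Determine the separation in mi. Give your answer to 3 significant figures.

From Newton's law of gravitation: r = √(G·m₁m₂/F).
F = 4960 lbf = 22063 N; m₁ = 3.58×10^12 kg; m₂ = 17.7 t = 17700 kg; G = 6.674×10^-11 N·m²/kg².
r = 13.84 m
13.84 m × (1 mi / 1609 m) = 0.008603 mi

0.00860 mi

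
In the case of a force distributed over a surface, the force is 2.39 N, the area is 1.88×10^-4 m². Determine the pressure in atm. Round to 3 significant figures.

0.125 atm

Directly: P = F/A.
F = 2.39 N; A = 1.88×10^-4 m².
P = 12713 Pa
12713 Pa × (1 atm / 1.013×10^5 Pa) = 0.1255 atm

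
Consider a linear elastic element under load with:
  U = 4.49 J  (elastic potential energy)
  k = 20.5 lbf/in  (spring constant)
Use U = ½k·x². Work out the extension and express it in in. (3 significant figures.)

Rearranging U = ½k·x² for x: x = √(2U/k).
U = 4.49 J; k = 20.5 lbf/in = 3590 N/m.
x = 0.05001 m
0.05001 m × (1 in / 0.02540 m) = 1.969 in

1.97 in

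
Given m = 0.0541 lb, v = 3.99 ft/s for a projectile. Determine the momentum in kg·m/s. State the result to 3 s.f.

p is given directly by: p = mv.
m = 0.0541 lb = 0.02454 kg; v = 3.99 ft/s = 1.216 m/s.
p = 0.02984 kg·m/s

0.0298 kg·m/s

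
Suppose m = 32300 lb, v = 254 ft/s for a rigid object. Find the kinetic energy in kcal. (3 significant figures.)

Directly: KE = ½mv².
m = 32300 lb = 14651 kg; v = 254 ft/s = 77.42 m/s.
KE = 4.391×10^7 J  (the unit combination reduces to kg·m²/s² = J)
4.391×10^7 J × (1 kcal / 4184 J) = 10494 kcal

10500 kcal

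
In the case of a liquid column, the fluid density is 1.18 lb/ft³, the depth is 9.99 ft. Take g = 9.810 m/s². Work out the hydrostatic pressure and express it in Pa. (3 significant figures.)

P is given directly by: P = ρgh.
ρ = 1.18 lb/ft³ = 18.90 kg/m³; h = 9.99 ft = 3.045 m; g = 9.810 m/s².
P = 564.6 Pa

565 Pa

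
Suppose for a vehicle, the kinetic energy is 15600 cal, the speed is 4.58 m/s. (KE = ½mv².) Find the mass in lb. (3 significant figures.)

13700 lb

Rearranging KE = ½mv² for m: m = 2·KE/v².
KE = 15600 cal = 65270 J; v = 4.58 m/s.
m = 6223 kg
6223 kg × (1 lb / 0.4536 kg) = 13720 lb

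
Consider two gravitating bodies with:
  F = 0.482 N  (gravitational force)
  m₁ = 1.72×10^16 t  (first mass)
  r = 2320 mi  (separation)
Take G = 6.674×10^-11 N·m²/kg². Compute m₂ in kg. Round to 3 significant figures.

5850 kg

From Newton's law of gravitation: m₂ = F·r²/(G·m₁).
F = 0.482 N; m₁ = 1.72×10^16 t = 1.720×10^19 kg; r = 2320 mi = 3.734×10^6 m; G = 6.674×10^-11 N·m²/kg².
m₂ = 5853 kg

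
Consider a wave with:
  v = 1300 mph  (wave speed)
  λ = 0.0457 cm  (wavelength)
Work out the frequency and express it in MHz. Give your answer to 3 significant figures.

Solving v = f·λ for f: f = v/λ.
v = 1300 mph = 581.2 m/s; λ = 0.0457 cm = 4.570×10^-4 m.
f = 1.272×10^6 Hz
1.272×10^6 Hz × (1 MHz / 1.000×10^6 Hz) = 1.272 MHz

1.27 MHz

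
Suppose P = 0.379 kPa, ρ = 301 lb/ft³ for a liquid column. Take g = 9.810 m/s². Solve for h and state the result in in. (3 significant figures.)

0.315 in

Solving P = ρ·g·h for h: h = P/(ρ·g).
P = 0.379 kPa = 379.0 Pa; ρ = 301 lb/ft³ = 4822 kg/m³; g = 9.810 m/s².
h = 0.008013 m
0.008013 m × (1 in / 0.02540 m) = 0.3155 in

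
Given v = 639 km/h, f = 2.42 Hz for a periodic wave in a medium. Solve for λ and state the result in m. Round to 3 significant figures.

Rearranging: λ = v/f.
v = 639 km/h = 177.5 m/s; f = 2.42 Hz.
λ = 73.35 m

73.3 m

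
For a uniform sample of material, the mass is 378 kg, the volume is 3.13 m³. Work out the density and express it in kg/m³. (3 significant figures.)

ρ is given directly by: ρ = m/V.
m = 378 kg; V = 3.13 m³.
ρ = 120.8 kg/m³

121 kg/m³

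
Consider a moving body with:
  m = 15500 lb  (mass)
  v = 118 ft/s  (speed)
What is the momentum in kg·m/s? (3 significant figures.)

Directly: p = mv.
m = 15500 lb = 7031 kg; v = 118 ft/s = 35.97 m/s.
p = 2.529×10^5 kg·m/s

2.53×10^5 kg·m/s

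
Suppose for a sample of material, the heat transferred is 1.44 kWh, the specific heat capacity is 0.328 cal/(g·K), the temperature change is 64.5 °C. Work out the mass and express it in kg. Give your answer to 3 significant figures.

Rearranging Q = m·c·ΔT for m: m = Q/(c·ΔT).
Q = 1.44 kWh = 5.184×10^6 J; c = 0.328 cal/(g·K) = 1372 J/(kg·K); ΔT = 64.5 °C = 64.50 K.
m = 58.57 kg

58.6 kg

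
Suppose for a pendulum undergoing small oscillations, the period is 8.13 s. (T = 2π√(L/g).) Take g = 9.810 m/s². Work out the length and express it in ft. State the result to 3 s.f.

53.9 ft

Solving T = 2π√(L/g) for L: L = g·(T/2π)².
T = 8.13 s; g = 9.810 m/s².
L = 16.42 m
16.42 m × (1 ft / 0.3048 m) = 53.89 ft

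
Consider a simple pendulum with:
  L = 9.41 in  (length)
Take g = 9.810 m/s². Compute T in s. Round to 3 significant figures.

0.981 s

T is given directly by: T = 2π√(L/g).
L = 9.41 in = 0.2390 m; g = 9.810 m/s².
T = 0.9807 s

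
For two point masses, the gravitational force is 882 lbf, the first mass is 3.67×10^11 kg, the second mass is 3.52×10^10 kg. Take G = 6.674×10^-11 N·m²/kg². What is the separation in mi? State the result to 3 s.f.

9.21 mi

From Newton's law of gravitation: r = √(G·m₁m₂/F).
F = 882 lbf = 3923 N; m₁ = 3.67×10^11 kg; m₂ = 3.52×10^10 kg; G = 6.674×10^-11 N·m²/kg².
r = 14824 m
14824 m × (1 mi / 1609 m) = 9.211 mi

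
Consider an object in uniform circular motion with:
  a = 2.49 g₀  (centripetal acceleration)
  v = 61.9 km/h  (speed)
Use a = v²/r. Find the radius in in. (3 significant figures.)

Rearranging: r = v²/a.
a = 2.49 g₀ = 24.42 m/s²; v = 61.9 km/h = 17.19 m/s.
r = 12.11 m
12.11 m × (1 in / 0.02540 m) = 476.7 in

477 in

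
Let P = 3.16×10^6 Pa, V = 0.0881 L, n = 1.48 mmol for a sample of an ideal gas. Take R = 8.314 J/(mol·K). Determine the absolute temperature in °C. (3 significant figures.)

22400 °C

From the ideal-gas law: T = PV/(nR).
P = 3.16×10^6 Pa; V = 0.0881 L = 8.810×10^-5 m³; n = 1.48 mmol = 0.001480 mol; R = 8.314 J/(mol·K).
T = 22625 K
22625 K − 273.15 = 22352 °C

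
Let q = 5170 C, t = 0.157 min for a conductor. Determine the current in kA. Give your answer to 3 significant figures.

0.549 kA

Rearranging: I = q/t.
q = 5170 C; t = 0.157 min = 9.420 s.
I = 548.8 A
548.8 A × (1 kA / 1000 A) = 0.5488 kA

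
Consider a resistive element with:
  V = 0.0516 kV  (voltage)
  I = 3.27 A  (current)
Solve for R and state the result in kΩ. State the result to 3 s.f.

0.0158 kΩ

From Ohm's law: R = V/I.
V = 0.0516 kV = 51.60 V; I = 3.27 A.
R = 15.78 Ω
15.78 Ω × (1 kΩ / 1000 Ω) = 0.01578 kΩ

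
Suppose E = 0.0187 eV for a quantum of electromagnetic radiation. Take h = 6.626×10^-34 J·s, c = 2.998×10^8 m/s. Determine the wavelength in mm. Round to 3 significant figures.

Solving E = h·c/λ for λ: λ = hc/E.
E = 0.0187 eV = 2.996×10^-21 J; h = 6.626×10^-34 J·s; c = 2.998×10^8 m/s.
λ = 6.630×10^-5 m
6.630×10^-5 m × (1 mm / 0.001000 m) = 0.06630 mm

0.0663 mm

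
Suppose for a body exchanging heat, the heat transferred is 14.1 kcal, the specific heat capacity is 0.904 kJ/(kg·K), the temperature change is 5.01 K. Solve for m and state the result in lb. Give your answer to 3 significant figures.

28.7 lb

Solving Q = m·c·ΔT for m: m = Q/(c·ΔT).
Q = 14.1 kcal = 58994 J; c = 0.904 kJ/(kg·K) = 904.0 J/(kg·K); ΔT = 5.01 K.
m = 13.03 kg
13.03 kg × (1 lb / 0.4536 kg) = 28.72 lb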